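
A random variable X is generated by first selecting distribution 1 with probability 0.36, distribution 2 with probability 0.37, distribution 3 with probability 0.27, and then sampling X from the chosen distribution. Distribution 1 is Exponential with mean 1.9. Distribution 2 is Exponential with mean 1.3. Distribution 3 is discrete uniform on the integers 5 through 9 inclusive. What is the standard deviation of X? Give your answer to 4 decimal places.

2.8787

Per component, 1: μ=1.9, E[X²]=7.22; 2: μ=1.3, E[X²]=3.38; 3: μ=7, E[X²]=51.
E[X] = 0.36·1.9 + 0.37·1.3 + 0.27·7 = 3.055.
E[X²] = 0.36·7.22 + 0.37·3.38 + 0.27·51 = 17.6198.
Var(X) = E[X²] − (E[X])² = 17.6198 − 9.33303 = 8.28678.
SD(X) = √8.28678 = 2.87868.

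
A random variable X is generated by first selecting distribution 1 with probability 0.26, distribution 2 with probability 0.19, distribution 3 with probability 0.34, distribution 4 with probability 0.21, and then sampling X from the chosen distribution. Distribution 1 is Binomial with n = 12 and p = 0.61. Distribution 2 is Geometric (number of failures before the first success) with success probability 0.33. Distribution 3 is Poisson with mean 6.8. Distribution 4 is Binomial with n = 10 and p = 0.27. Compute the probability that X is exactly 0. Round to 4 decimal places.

Conditional on each component, P(X = 0): 1: 1.23816e-05; 2: 0.33; 3: 0.00111378; 4: 0.0429763.
By total probability, P(X = 0) = 0.26·1.23816e-05 + 0.19·0.33 + 0.34·0.00111378 + 0.21·0.0429763 = 0.0721069.

0.0721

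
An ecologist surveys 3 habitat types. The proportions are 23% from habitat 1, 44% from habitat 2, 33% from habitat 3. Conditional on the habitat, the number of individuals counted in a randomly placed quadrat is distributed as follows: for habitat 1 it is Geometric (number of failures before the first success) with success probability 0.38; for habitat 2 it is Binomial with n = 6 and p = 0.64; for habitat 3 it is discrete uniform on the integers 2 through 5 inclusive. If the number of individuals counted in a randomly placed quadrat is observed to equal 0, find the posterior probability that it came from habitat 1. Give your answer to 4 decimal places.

Likelihoods P(X=0 | ·): 1: 0.38; 2: 0.00217678; 3: 0.
Posterior ∝ prior × likelihood. Numerator for 1: 0.23·0.38 = 0.0874.
Normalizing constant: 0.23·0.38 + 0.44·0.00217678 + 0.33·0 = 0.0883578.
P(1 | observation) = 0.0874 / 0.0883578 = 0.98916.

0.9892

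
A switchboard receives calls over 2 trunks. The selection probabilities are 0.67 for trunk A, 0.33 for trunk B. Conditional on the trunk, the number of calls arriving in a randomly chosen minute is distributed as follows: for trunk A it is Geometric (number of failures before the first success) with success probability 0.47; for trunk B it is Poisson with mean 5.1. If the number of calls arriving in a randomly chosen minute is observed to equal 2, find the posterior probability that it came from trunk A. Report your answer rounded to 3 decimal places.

0.772

Likelihoods P(X=2 | ·): A: 0.132023; B: 0.0792882.
Posterior ∝ prior × likelihood. Numerator for A: 0.67·0.132023 = 0.0884554.
Normalizing constant: 0.67·0.132023 + 0.33·0.0792882 = 0.114621.
P(A | observation) = 0.0884554 / 0.114621 = 0.771724.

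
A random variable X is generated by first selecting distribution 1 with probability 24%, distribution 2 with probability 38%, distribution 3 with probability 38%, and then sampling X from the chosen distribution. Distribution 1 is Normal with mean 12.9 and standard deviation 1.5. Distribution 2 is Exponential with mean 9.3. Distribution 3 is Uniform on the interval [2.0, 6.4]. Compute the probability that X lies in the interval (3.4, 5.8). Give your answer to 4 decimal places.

0.2672

Conditional on each component, P(3.4 < X < 5.8): 1: 1.10419e-06; 2: 0.157805; 3: 0.545455.
By total probability, P(3.4 < X < 5.8) = 0.24·1.10419e-06 + 0.38·0.157805 + 0.38·0.545455 = 0.267239.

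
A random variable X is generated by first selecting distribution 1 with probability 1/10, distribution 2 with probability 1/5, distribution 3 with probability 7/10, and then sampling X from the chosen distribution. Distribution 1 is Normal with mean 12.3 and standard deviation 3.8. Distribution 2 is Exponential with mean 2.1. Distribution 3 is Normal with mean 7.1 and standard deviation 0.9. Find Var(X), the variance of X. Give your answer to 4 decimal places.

Per component, 1: μ=12.3, E[X²]=165.73; 2: μ=2.1, E[X²]=8.82; 3: μ=7.1, E[X²]=51.22.
E[X] = 0.1·12.3 + 0.2·2.1 + 0.7·7.1 = 6.62.
E[X²] = 0.1·165.73 + 0.2·8.82 + 0.7·51.22 = 54.191.
Var(X) = E[X²] − (E[X])² = 54.191 − 43.8244 = 10.3666.

10.3666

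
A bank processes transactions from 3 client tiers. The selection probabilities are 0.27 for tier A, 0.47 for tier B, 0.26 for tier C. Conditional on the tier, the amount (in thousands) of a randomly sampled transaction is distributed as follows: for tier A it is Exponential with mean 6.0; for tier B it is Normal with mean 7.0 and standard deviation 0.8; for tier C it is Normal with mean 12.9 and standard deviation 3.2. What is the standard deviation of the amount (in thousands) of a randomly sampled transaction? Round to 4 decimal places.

4.5173

Per component, A: μ=6, E[X²]=72; B: μ=7, E[X²]=49.64; C: μ=12.9, E[X²]=176.65.
E[X] = 0.27·6 + 0.47·7 + 0.26·12.9 = 8.264.
E[X²] = 0.27·72 + 0.47·49.64 + 0.26·176.65 = 88.6998.
Var(X) = E[X²] − (E[X])² = 88.6998 − 68.2937 = 20.4061.
SD(X) = √20.4061 = 4.51731.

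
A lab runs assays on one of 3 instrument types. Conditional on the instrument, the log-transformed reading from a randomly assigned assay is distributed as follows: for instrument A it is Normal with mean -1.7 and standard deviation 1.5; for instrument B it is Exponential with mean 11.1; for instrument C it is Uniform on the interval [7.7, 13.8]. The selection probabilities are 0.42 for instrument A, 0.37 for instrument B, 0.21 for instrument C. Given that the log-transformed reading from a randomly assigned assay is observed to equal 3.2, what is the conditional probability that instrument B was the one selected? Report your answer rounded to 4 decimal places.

Likelihoods f(3.2 | ·): A: 0.0012812; B: 0.0675266; C: 0.
Posterior ∝ prior × likelihood. Numerator for B: 0.37·0.0675266 = 0.0249848.
Normalizing constant: 0.42·0.0012812 + 0.37·0.0675266 + 0.21·0 = 0.025523.
P(B | observation) = 0.0249848 / 0.025523 = 0.978917.

0.9789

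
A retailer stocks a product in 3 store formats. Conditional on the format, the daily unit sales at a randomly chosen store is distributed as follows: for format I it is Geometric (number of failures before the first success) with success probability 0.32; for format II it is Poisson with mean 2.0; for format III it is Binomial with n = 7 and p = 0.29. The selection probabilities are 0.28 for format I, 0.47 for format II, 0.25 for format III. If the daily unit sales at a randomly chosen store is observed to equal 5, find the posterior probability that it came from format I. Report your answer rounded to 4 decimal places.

0.3678

Likelihoods P(X=5 | ·): I: 0.0465259; II: 0.0360894; III: 0.0217133.
Posterior ∝ prior × likelihood. Numerator for I: 0.28·0.0465259 = 0.0130272.
Normalizing constant: 0.28·0.0465259 + 0.47·0.0360894 + 0.25·0.0217133 = 0.0354176.
P(I | observation) = 0.0130272 / 0.0354176 = 0.367818.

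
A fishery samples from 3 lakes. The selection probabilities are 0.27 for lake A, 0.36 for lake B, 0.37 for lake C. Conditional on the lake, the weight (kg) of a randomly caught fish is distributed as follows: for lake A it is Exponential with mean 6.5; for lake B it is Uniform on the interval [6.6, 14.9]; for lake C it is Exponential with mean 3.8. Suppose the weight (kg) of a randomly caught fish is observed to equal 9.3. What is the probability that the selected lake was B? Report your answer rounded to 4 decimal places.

0.7026

Likelihoods f(9.3 | ·): A: 0.0367884; B: 0.120482; C: 0.0227687.
Posterior ∝ prior × likelihood. Numerator for B: 0.36·0.120482 = 0.0433735.
Normalizing constant: 0.27·0.0367884 + 0.36·0.120482 + 0.37·0.0227687 = 0.0617308.
P(B | observation) = 0.0433735 / 0.0617308 = 0.702623.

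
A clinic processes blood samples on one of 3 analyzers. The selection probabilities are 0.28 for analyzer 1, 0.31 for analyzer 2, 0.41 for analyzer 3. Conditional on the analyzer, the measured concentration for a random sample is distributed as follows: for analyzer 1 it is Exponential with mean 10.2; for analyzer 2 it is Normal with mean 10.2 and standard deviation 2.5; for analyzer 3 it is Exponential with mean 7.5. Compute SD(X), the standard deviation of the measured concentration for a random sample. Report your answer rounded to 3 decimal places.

7.476

Per component, 1: μ=10.2, E[X²]=208.08; 2: μ=10.2, E[X²]=110.29; 3: μ=7.5, E[X²]=112.5.
E[X] = 0.28·10.2 + 0.31·10.2 + 0.41·7.5 = 9.093.
E[X²] = 0.28·208.08 + 0.31·110.29 + 0.41·112.5 = 138.577.
Var(X) = E[X²] − (E[X])² = 138.577 − 82.6826 = 55.8947.
SD(X) = √55.8947 = 7.47627.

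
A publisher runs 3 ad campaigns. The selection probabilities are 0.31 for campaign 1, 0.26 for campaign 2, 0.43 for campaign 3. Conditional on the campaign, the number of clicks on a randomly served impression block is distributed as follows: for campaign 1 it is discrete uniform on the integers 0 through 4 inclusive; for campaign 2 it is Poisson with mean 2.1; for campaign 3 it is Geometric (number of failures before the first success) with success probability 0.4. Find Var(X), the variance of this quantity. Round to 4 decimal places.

Per component, 1: μ=2, E[X²]=6; 2: μ=2.1, E[X²]=6.51; 3: μ=1.5, E[X²]=6.
E[X] = 0.31·2 + 0.26·2.1 + 0.43·1.5 = 1.811.
E[X²] = 0.31·6 + 0.26·6.51 + 0.43·6 = 6.1326.
Var(X) = E[X²] − (E[X])² = 6.1326 − 3.27972 = 2.85288.

2.8529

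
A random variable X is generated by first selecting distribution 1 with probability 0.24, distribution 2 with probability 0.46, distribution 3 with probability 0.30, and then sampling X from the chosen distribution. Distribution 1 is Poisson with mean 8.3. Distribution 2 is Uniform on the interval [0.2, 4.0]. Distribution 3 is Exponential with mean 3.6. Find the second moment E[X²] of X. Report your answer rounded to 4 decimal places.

For each component E[X²] = Var + (mean)², giving 1: 77.19; 2: 5.61333; 3: 25.92.
Overall E[X²] = 0.24·77.19 + 0.46·5.61333 + 0.3·25.92 = 28.8837.

28.8837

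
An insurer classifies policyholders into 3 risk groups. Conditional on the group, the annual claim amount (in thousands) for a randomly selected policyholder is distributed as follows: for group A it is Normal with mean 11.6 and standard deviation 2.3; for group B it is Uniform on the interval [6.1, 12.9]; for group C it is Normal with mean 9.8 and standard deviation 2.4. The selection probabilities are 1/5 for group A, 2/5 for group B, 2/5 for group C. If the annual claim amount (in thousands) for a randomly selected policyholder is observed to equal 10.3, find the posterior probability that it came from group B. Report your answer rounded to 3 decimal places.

Likelihoods f(10.3 | ·): A: 0.147846; B: 0.147059; C: 0.162657.
Posterior ∝ prior × likelihood. Numerator for B: 0.4·0.147059 = 0.0588235.
Normalizing constant: 0.2·0.147846 + 0.4·0.147059 + 0.4·0.162657 = 0.153456.
P(B | observation) = 0.0588235 / 0.153456 = 0.383326.

0.383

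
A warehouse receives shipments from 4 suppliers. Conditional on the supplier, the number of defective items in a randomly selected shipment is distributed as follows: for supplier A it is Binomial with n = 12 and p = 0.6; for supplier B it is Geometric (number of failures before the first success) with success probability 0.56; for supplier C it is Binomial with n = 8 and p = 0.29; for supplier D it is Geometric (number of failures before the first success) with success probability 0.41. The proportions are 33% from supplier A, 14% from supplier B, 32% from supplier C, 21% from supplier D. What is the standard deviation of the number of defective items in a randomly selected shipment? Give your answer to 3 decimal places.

Per component, A: μ=7.2, E[X²]=54.72; B: μ=0.785714, E[X²]=2.02041; C: μ=2.32, E[X²]=7.0296; D: μ=1.43902, E[X²]=5.58061.
E[X] = 0.33·7.2 + 0.14·0.785714 + 0.32·2.32 + 0.21·1.43902 = 3.5306.
E[X²] = 0.33·54.72 + 0.14·2.02041 + 0.32·7.0296 + 0.21·5.58061 = 21.7619.
Var(X) = E[X²] − (E[X])² = 21.7619 − 12.4651 = 9.29675.
SD(X) = √9.29675 = 3.04906.

3.049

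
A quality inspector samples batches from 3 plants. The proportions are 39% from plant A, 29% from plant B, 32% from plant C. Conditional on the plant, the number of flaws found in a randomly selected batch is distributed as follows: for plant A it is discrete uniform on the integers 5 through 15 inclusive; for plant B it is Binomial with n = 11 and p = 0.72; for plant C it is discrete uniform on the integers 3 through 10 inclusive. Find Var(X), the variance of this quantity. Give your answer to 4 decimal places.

8.4283

Per component, A: μ=10, E[X²]=110; B: μ=7.92, E[X²]=64.944; C: μ=6.5, E[X²]=47.5.
E[X] = 0.39·10 + 0.29·7.92 + 0.32·6.5 = 8.2768.
E[X²] = 0.39·110 + 0.29·64.944 + 0.32·47.5 = 76.9338.
Var(X) = E[X²] − (E[X])² = 76.9338 − 68.5054 = 8.42834.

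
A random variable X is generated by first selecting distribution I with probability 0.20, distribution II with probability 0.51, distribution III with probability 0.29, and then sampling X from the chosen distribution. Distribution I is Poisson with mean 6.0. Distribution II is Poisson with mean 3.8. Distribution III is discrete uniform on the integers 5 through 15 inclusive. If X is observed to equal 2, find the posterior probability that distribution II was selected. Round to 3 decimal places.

Likelihoods P(X=2 | ·): I: 0.0446175; II: 0.161517; III: 0.
Posterior ∝ prior × likelihood. Numerator for II: 0.51·0.161517 = 0.0823737.
Normalizing constant: 0.2·0.0446175 + 0.51·0.161517 + 0.29·0 = 0.0912972.
P(II | observation) = 0.0823737 / 0.0912972 = 0.902259.

0.902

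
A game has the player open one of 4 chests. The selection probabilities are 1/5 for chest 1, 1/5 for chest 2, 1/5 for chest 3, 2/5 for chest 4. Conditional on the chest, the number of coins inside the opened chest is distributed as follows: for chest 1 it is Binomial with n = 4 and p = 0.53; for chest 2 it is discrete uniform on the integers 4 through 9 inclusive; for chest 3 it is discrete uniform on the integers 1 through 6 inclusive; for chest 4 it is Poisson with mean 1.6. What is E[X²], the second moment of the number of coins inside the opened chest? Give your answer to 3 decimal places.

For each component E[X²] = Var + (mean)², giving 1: 5.4908; 2: 45.1667; 3: 15.1667; 4: 4.16.
Overall E[X²] = 0.2·5.4908 + 0.2·45.1667 + 0.2·15.1667 + 0.4·4.16 = 14.8288.

14.829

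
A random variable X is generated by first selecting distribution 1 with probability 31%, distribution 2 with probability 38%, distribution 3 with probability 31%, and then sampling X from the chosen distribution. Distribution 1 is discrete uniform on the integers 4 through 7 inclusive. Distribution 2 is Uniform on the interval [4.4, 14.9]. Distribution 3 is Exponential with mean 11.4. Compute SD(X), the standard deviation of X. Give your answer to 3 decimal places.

Per component, 1: μ=5.5, E[X²]=31.5; 2: μ=9.65, E[X²]=102.31; 3: μ=11.4, E[X²]=259.92.
E[X] = 0.31·5.5 + 0.38·9.65 + 0.31·11.4 = 8.906.
E[X²] = 0.31·31.5 + 0.38·102.31 + 0.31·259.92 = 129.218.
Var(X) = E[X²] − (E[X])² = 129.218 − 79.3168 = 49.9012.
SD(X) = √49.9012 = 7.06408.

7.064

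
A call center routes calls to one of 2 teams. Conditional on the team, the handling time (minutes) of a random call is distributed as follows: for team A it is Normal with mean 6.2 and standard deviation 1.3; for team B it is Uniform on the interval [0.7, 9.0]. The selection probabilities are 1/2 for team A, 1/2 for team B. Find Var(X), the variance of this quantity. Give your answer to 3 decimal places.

Per component, A: μ=6.2, E[X²]=40.13; B: μ=4.85, E[X²]=29.2633.
E[X] = 0.5·6.2 + 0.5·4.85 = 5.525.
E[X²] = 0.5·40.13 + 0.5·29.2633 = 34.6967.
Var(X) = E[X²] − (E[X])² = 34.6967 − 30.5256 = 4.17104.

4.171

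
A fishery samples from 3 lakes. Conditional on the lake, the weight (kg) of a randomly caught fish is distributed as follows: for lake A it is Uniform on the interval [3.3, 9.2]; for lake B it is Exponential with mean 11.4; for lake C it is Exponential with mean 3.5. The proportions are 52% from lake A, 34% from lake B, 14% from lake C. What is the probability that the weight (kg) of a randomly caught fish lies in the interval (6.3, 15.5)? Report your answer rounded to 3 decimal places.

Conditional on each lake, P(6.3 < X < 15.5): A: 0.491525; B: 0.318683; C: 0.153367.
By total probability, P(6.3 < X < 15.5) = 0.52·0.491525 + 0.34·0.318683 + 0.14·0.153367 = 0.385417.

0.385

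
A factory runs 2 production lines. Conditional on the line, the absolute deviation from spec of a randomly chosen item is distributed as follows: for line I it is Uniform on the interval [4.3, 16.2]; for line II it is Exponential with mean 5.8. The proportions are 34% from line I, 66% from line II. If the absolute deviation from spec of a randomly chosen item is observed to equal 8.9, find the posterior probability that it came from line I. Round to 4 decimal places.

Likelihoods f(8.9 | ·): I: 0.0840336; II: 0.0371668.
Posterior ∝ prior × likelihood. Numerator for I: 0.34·0.0840336 = 0.0285714.
Normalizing constant: 0.34·0.0840336 + 0.66·0.0371668 = 0.0531015.
P(I | observation) = 0.0285714 / 0.0531015 = 0.538053.

0.5381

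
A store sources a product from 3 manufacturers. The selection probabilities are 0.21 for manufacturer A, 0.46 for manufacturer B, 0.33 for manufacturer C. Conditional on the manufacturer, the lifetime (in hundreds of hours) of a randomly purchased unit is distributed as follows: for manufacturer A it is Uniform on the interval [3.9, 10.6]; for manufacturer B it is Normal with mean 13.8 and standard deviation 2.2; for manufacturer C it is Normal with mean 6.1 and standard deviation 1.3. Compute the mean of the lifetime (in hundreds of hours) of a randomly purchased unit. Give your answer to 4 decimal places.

Component means — A: 7.25; B: 13.8; C: 6.1.
E[X] = 0.21·7.25 + 0.46·13.8 + 0.33·6.1 = 9.8835.

9.8835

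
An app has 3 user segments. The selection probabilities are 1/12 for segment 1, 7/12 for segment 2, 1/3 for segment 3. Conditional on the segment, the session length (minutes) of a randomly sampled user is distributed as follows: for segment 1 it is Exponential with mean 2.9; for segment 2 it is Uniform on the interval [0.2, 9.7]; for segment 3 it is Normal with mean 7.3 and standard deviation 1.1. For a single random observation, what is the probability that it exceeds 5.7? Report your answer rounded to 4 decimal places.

0.5663

Conditional on each segment, P(X > 5.7): 1: 0.140083; 2: 0.421053; 3: 0.927102.
By total probability, P(X > 5.7) = 0.0833333·0.140083 + 0.583333·0.421053 + 0.333333·0.927102 = 0.566322.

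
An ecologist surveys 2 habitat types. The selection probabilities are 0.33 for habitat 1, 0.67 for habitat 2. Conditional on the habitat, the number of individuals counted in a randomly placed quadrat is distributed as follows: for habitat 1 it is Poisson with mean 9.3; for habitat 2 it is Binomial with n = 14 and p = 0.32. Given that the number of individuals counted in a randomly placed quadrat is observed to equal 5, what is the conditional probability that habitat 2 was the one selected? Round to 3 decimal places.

0.889

Likelihoods P(X=5 | ·): 1: 0.0530023; 2: 0.208831.
Posterior ∝ prior × likelihood. Numerator for 2: 0.67·0.208831 = 0.139917.
Normalizing constant: 0.33·0.0530023 + 0.67·0.208831 = 0.157407.
P(2 | observation) = 0.139917 / 0.157407 = 0.888882.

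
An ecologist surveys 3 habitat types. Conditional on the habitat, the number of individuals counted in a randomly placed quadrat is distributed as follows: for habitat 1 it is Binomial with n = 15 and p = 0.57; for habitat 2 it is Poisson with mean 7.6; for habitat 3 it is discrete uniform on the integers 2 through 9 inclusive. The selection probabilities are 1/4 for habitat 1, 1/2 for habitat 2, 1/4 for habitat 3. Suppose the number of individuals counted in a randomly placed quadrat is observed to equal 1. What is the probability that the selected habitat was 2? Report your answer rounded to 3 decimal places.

0.992

Likelihoods P(X=1 | ·): 1: 6.3172e-05; 2: 0.00380343; 3: 0.
Posterior ∝ prior × likelihood. Numerator for 2: 0.5·0.00380343 = 0.00190172.
Normalizing constant: 0.25·6.3172e-05 + 0.5·0.00380343 + 0.25·0 = 0.00191751.
P(2 | observation) = 0.00190172 / 0.00191751 = 0.991764.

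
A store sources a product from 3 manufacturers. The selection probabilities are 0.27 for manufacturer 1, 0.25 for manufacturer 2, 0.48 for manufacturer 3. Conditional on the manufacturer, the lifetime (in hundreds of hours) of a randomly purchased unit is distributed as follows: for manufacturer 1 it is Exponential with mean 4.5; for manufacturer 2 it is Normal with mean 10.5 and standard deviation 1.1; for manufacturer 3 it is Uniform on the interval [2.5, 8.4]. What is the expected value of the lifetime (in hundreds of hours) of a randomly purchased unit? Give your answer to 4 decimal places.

Component means — 1: 4.5; 2: 10.5; 3: 5.45.
E[X] = 0.27·4.5 + 0.25·10.5 + 0.48·5.45 = 6.456.

6.4560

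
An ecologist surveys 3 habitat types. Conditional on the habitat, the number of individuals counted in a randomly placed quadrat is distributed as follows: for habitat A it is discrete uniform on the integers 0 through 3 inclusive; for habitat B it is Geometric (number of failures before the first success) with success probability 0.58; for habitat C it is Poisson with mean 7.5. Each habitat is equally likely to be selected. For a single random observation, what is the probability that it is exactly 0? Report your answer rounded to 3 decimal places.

Conditional on each habitat, P(X = 0): A: 0.25; B: 0.58; C: 0.000553084.
By total probability, P(X = 0) = 0.333333·0.25 + 0.333333·0.58 + 0.333333·0.000553084 = 0.276851.

0.277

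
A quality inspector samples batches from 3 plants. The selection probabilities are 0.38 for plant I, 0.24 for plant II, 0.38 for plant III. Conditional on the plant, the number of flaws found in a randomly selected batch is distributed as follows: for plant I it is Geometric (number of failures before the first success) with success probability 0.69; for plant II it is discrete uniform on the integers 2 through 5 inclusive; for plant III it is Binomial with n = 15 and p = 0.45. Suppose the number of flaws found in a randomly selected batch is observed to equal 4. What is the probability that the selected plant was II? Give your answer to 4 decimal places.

Likelihoods P(X=4 | ·): I: 0.00637229; II: 0.25; III: 0.077978.
Posterior ∝ prior × likelihood. Numerator for II: 0.24·0.25 = 0.06.
Normalizing constant: 0.38·0.00637229 + 0.24·0.25 + 0.38·0.077978 = 0.0920531.
P(II | observation) = 0.06 / 0.0920531 = 0.651798.

0.6518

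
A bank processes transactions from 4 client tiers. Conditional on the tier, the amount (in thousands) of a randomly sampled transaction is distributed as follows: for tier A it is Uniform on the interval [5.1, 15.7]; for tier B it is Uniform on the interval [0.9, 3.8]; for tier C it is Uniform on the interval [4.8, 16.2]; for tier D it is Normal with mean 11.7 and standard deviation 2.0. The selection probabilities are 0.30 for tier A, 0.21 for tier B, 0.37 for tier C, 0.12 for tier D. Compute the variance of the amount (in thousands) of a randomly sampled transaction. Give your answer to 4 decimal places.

19.0158

Per component, A: μ=10.4, E[X²]=117.523; B: μ=2.35, E[X²]=6.22333; C: μ=10.5, E[X²]=121.08; D: μ=11.7, E[X²]=140.89.
E[X] = 0.3·10.4 + 0.21·2.35 + 0.37·10.5 + 0.12·11.7 = 8.9025.
E[X²] = 0.3·117.523 + 0.21·6.22333 + 0.37·121.08 + 0.12·140.89 = 98.2703.
Var(X) = E[X²] − (E[X])² = 98.2703 − 79.2545 = 19.0158.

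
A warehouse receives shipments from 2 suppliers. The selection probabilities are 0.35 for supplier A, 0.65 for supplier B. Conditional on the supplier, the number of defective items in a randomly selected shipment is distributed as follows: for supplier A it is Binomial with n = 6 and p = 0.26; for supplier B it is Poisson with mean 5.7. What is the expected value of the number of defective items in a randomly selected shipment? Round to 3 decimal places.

4.251

Component means — A: 1.56; B: 5.7.
E[X] = 0.35·1.56 + 0.65·5.7 = 4.251.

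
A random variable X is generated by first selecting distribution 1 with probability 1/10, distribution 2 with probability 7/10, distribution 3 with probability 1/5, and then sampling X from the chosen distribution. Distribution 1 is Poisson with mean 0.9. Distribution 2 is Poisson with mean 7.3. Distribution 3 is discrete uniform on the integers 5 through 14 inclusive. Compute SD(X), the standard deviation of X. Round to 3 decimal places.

3.446

Per component, 1: μ=0.9, E[X²]=1.71; 2: μ=7.3, E[X²]=60.59; 3: μ=9.5, E[X²]=98.5.
E[X] = 0.1·0.9 + 0.7·7.3 + 0.2·9.5 = 7.1.
E[X²] = 0.1·1.71 + 0.7·60.59 + 0.2·98.5 = 62.284.
Var(X) = E[X²] − (E[X])² = 62.284 − 50.41 = 11.874.
SD(X) = √11.874 = 3.44587.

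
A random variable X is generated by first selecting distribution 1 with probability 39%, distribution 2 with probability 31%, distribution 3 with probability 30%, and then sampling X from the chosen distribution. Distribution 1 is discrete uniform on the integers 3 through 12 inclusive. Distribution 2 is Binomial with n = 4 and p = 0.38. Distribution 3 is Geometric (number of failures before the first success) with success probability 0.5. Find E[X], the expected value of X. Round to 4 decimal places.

Component means — 1: 7.5; 2: 1.52; 3: 1.
E[X] = 0.39·7.5 + 0.31·1.52 + 0.3·1 = 3.6962.

3.6962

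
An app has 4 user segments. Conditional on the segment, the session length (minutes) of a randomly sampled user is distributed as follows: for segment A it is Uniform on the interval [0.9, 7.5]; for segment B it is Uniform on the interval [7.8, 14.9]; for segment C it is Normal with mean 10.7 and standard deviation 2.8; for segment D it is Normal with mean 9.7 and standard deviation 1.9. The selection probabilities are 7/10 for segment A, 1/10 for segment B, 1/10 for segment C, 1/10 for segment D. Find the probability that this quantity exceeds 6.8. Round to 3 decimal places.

Conditional on each segment, P(X > 6.8): A: 0.106061; B: 1; C: 0.918169; D: 0.936534.
By total probability, P(X > 6.8) = 0.7·0.106061 + 0.1·1 + 0.1·0.918169 + 0.1·0.936534 = 0.359713.

0.360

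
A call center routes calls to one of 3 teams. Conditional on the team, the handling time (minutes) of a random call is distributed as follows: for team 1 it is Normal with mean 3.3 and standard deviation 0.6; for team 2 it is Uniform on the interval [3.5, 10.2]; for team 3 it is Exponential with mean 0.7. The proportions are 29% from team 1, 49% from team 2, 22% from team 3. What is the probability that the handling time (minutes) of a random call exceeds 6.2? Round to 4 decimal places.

Conditional on each team, P(X > 6.2): 1: 6.71328e-07; 2: 0.597015; 3: 0.000142361.
By total probability, P(X > 6.2) = 0.29·6.71328e-07 + 0.49·0.597015 + 0.22·0.000142361 = 0.292569.

0.2926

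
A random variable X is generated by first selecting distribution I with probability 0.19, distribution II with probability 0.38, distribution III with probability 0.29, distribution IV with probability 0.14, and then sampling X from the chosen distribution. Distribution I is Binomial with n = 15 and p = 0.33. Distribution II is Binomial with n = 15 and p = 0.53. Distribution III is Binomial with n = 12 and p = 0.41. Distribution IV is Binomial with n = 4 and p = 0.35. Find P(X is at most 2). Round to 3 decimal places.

Conditional on each component, P(X ≤ 2): I: 0.0833323; II: 0.00182681; III: 0.0733223; IV: 0.873519.
By total probability, P(X ≤ 2) = 0.19·0.0833323 + 0.38·0.00182681 + 0.29·0.0733223 + 0.14·0.873519 = 0.160083.

0.160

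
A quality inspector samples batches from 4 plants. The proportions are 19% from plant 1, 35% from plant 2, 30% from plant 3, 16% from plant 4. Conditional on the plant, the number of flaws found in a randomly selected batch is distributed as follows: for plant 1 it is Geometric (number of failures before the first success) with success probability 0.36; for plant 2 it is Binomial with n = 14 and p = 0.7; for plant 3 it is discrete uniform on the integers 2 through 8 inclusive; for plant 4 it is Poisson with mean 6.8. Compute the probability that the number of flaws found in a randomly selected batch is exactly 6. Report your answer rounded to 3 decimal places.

Conditional on each plant, P(X = 6): 1: 0.024739; 2: 0.02318; 3: 0.142857; 4: 0.152939.
By total probability, P(X = 6) = 0.19·0.024739 + 0.35·0.02318 + 0.3·0.142857 + 0.16·0.152939 = 0.0801408.

0.080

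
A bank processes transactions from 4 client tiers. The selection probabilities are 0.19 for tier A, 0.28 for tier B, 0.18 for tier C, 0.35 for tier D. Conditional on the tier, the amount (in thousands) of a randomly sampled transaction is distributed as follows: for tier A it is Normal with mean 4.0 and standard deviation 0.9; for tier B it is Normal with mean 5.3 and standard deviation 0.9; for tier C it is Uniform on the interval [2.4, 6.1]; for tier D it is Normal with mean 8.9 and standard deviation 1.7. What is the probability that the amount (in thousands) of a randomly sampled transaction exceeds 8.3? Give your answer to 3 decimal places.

Conditional on each tier, P(X > 8.3): A: 8.86216e-07; B: 0.00042906; C: 0; D: 0.637934.
By total probability, P(X > 8.3) = 0.19·8.86216e-07 + 0.28·0.00042906 + 0.18·0 + 0.35·0.637934 = 0.223397.

0.223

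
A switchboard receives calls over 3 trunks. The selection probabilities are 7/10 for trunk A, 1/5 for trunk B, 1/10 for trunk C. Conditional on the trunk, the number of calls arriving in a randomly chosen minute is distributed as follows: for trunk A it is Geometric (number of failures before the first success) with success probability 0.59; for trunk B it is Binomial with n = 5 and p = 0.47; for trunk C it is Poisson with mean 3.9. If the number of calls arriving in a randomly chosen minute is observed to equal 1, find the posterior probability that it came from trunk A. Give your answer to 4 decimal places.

0.7901

Likelihoods P(X=1 | ·): A: 0.2419; B: 0.185426; C: 0.0789435.
Posterior ∝ prior × likelihood. Numerator for A: 0.7·0.2419 = 0.16933.
Normalizing constant: 0.7·0.2419 + 0.2·0.185426 + 0.1·0.0789435 = 0.21431.
P(A | observation) = 0.16933 / 0.21431 = 0.790119.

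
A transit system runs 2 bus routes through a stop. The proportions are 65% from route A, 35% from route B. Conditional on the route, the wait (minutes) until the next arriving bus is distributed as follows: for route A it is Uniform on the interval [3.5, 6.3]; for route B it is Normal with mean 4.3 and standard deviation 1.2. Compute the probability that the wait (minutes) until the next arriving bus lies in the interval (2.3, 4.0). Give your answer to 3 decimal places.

Conditional on each route, P(2.3 < X < 4.0): A: 0.178571; B: 0.353503.
By total probability, P(2.3 < X < 4.0) = 0.65·0.178571 + 0.35·0.353503 = 0.239798.

0.240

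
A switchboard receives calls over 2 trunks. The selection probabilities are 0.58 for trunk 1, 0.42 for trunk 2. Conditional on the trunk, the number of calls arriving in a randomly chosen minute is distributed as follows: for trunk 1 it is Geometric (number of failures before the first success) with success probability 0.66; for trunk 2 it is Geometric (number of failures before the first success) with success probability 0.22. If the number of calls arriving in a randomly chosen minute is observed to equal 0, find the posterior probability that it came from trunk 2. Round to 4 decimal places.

Likelihoods P(X=0 | ·): 1: 0.66; 2: 0.22.
Posterior ∝ prior × likelihood. Numerator for 2: 0.42·0.22 = 0.0924.
Normalizing constant: 0.58·0.66 + 0.42·0.22 = 0.4752.
P(2 | observation) = 0.0924 / 0.4752 = 0.194444.

0.1944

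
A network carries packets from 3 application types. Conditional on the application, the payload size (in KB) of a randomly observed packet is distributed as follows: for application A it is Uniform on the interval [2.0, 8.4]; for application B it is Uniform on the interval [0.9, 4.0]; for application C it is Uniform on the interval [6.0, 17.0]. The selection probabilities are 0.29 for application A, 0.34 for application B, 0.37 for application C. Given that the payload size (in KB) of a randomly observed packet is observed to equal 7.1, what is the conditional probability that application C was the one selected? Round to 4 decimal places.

Likelihoods f(7.1 | ·): A: 0.15625; B: 0; C: 0.0909091.
Posterior ∝ prior × likelihood. Numerator for C: 0.37·0.0909091 = 0.0336364.
Normalizing constant: 0.29·0.15625 + 0.34·0 + 0.37·0.0909091 = 0.0789489.
P(C | observation) = 0.0336364 / 0.0789489 = 0.426053.

0.4261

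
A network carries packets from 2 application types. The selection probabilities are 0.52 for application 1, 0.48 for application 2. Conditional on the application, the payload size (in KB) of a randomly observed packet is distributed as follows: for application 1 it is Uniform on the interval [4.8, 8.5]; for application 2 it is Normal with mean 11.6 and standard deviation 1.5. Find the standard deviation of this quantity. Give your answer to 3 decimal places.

Per component, 1: μ=6.65, E[X²]=45.3633; 2: μ=11.6, E[X²]=136.81.
E[X] = 0.52·6.65 + 0.48·11.6 = 9.026.
E[X²] = 0.52·45.3633 + 0.48·136.81 = 89.2577.
Var(X) = E[X²] − (E[X])² = 89.2577 − 81.4687 = 7.78906.
SD(X) = √7.78906 = 2.79089.

2.791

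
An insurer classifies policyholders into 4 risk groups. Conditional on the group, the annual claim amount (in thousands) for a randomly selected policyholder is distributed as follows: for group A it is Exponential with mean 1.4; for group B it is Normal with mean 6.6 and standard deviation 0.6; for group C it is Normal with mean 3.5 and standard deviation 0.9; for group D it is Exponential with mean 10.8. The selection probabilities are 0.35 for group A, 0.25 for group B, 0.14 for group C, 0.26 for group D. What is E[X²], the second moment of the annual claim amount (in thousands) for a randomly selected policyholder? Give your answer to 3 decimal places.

For each component E[X²] = Var + (mean)², giving A: 3.92; B: 43.92; C: 13.06; D: 233.28.
Overall E[X²] = 0.35·3.92 + 0.25·43.92 + 0.14·13.06 + 0.26·233.28 = 74.8332.

74.833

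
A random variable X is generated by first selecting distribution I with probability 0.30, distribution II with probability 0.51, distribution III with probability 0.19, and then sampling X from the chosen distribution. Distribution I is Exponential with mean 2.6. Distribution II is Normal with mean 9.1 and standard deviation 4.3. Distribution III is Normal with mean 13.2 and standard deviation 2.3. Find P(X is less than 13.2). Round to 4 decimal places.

Conditional on each component, P(X < 13.2): I: 0.993761; II: 0.829829; III: 0.5.
By total probability, P(X < 13.2) = 0.3·0.993761 + 0.51·0.829829 + 0.19·0.5 = 0.816341.

0.8163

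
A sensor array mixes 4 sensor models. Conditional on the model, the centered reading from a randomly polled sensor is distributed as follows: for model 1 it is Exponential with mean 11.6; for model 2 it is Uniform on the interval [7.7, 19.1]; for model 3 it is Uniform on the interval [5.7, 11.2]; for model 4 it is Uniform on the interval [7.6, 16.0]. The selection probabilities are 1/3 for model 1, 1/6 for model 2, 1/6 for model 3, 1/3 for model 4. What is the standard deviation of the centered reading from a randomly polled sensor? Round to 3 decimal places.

Per component, 1: μ=11.6, E[X²]=269.12; 2: μ=13.4, E[X²]=190.39; 3: μ=8.45, E[X²]=73.9233; 4: μ=11.8, E[X²]=145.12.
E[X] = 0.333333·11.6 + 0.166667·13.4 + 0.166667·8.45 + 0.333333·11.8 = 11.4417.
E[X²] = 0.333333·269.12 + 0.166667·190.39 + 0.166667·73.9233 + 0.333333·145.12 = 182.132.
Var(X) = E[X²] − (E[X])² = 182.132 − 130.912 = 51.2205.
SD(X) = √51.2205 = 7.15685.

7.157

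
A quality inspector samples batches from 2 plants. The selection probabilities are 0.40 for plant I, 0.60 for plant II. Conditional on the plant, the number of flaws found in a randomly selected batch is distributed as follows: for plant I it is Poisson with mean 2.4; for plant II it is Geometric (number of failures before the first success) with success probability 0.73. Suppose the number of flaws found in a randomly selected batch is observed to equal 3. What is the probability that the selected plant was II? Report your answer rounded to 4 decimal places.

Likelihoods P(X=3 | ·): I: 0.209014; II: 0.0143686.
Posterior ∝ prior × likelihood. Numerator for II: 0.6·0.0143686 = 0.00862115.
Normalizing constant: 0.4·0.209014 + 0.6·0.0143686 = 0.0922268.
P(II | observation) = 0.00862115 / 0.0922268 = 0.0934777.

0.0935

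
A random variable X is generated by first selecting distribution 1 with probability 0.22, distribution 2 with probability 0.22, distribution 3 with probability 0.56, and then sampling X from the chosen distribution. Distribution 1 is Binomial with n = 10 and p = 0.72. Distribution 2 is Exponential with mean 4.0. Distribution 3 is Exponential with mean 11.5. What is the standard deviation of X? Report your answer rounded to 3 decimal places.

9.366

Per component, 1: μ=7.2, E[X²]=53.856; 2: μ=4, E[X²]=32; 3: μ=11.5, E[X²]=264.5.
E[X] = 0.22·7.2 + 0.22·4 + 0.56·11.5 = 8.904.
E[X²] = 0.22·53.856 + 0.22·32 + 0.56·264.5 = 167.008.
Var(X) = E[X²] − (E[X])² = 167.008 − 79.2812 = 87.7271.
SD(X) = √87.7271 = 9.36627.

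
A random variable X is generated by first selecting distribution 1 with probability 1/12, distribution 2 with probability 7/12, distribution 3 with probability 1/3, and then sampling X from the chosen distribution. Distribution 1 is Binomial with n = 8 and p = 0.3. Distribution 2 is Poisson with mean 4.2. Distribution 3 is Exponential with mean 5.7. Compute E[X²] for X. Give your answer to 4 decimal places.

35.0200

For each component E[X²] = Var + (mean)², giving 1: 7.44; 2: 21.84; 3: 64.98.
Overall E[X²] = 0.0833333·7.44 + 0.583333·21.84 + 0.333333·64.98 = 35.02.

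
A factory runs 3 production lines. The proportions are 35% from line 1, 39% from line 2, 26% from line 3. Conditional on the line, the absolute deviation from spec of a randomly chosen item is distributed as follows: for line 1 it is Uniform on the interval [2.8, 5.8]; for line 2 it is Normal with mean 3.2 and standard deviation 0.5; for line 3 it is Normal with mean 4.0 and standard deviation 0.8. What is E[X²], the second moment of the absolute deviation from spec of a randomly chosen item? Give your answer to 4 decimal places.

For each component E[X²] = Var + (mean)², giving 1: 19.24; 2: 10.49; 3: 16.64.
Overall E[X²] = 0.35·19.24 + 0.39·10.49 + 0.26·16.64 = 15.1515.

15.1515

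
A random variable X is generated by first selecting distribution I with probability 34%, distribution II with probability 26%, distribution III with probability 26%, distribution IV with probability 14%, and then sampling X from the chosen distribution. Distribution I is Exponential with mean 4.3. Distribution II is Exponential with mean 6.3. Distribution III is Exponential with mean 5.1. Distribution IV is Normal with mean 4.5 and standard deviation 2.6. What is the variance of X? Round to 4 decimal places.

24.9555

Per component, I: μ=4.3, E[X²]=36.98; II: μ=6.3, E[X²]=79.38; III: μ=5.1, E[X²]=52.02; IV: μ=4.5, E[X²]=27.01.
E[X] = 0.34·4.3 + 0.26·6.3 + 0.26·5.1 + 0.14·4.5 = 5.056.
E[X²] = 0.34·36.98 + 0.26·79.38 + 0.26·52.02 + 0.14·27.01 = 50.5186.
Var(X) = E[X²] − (E[X])² = 50.5186 − 25.5631 = 24.9555.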